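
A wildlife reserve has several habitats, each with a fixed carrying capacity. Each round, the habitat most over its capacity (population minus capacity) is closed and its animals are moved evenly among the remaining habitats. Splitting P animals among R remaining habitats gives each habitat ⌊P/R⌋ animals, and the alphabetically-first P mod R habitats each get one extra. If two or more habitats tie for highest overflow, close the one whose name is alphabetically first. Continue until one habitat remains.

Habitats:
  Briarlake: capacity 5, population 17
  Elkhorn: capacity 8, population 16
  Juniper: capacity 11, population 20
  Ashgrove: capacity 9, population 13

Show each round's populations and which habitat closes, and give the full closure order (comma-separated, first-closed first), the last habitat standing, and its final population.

Closure order: Briarlake, Elkhorn, Juniper
Last habitat: Ashgrove with 66 animals

Round 1: Ashgrove=13 Briarlake=17 Elkhorn=16 Juniper=20 → close Briarlake (overflow 12)
  17÷3 = 5 each, +1 to first 2
Round 2: Ashgrove=19 Elkhorn=22 Juniper=25 → close Elkhorn (overflow 14)
  22÷2 = 11 each, +1 to first 0
Round 3: Ashgrove=30 Juniper=36 → close Juniper (overflow 25)
  36÷1 = 36 each, +1 to first 0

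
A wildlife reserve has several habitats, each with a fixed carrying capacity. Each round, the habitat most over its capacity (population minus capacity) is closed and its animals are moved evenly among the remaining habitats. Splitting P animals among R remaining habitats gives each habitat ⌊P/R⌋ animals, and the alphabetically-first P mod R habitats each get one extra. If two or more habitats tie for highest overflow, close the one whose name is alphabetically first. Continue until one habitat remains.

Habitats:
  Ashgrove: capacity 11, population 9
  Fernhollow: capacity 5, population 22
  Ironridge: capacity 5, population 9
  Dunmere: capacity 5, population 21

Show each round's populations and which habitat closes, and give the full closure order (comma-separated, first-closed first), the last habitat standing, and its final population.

Round 1: Ashgrove=9 Dunmere=21 Fernhollow=22 Ironridge=9 → close Fernhollow (overflow 17)
  22÷3 = 7 each, +1 to first 1
Round 2: Ashgrove=17 Dunmere=28 Ironridge=16 → close Dunmere (overflow 23)
  28÷2 = 14 each, +1 to first 0
Round 3: Ashgrove=31 Ironridge=30 → close Ironridge (overflow 25)
  30÷1 = 30 each, +1 to first 0

Closure order: Fernhollow, Dunmere, Ironridge
Last habitat: Ashgrove with 61 animals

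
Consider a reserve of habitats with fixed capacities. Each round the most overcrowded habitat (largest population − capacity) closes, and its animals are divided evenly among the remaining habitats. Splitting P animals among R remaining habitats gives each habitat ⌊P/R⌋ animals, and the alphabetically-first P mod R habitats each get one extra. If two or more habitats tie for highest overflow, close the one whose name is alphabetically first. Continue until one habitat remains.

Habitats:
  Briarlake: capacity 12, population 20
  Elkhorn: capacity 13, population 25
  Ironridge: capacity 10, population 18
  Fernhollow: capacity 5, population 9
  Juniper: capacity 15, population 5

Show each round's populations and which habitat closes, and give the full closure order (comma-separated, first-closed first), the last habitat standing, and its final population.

Closure order: Elkhorn, Briarlake, Ironridge, Fernhollow
Last habitat: Juniper with 77 animals

Round 1: Briarlake=20 Elkhorn=25 Fernhollow=9 Ironridge=18 Juniper=5 → close Elkhorn (overflow 12)
  25÷4 = 6 each, +1 to first 1
Round 2: Briarlake=27 Fernhollow=15 Ironridge=24 Juniper=11 → close Briarlake (overflow 15)
  27÷3 = 9 each, +1 to first 0
Round 3: Fernhollow=24 Ironridge=33 Juniper=20 → close Ironridge (overflow 23)
  33÷2 = 16 each, +1 to first 1
Round 4: Fernhollow=41 Juniper=36 → close Fernhollow (overflow 36)
  41÷1 = 41 each, +1 to first 0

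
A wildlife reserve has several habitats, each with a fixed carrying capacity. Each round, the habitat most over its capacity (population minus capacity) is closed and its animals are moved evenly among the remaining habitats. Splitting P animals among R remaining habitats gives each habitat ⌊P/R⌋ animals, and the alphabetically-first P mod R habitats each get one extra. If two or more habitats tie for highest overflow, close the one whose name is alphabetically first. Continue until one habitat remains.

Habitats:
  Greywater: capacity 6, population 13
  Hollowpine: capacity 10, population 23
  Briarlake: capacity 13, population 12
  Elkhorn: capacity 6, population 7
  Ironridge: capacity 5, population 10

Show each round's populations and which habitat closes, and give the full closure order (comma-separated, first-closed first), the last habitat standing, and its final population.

Closure order: Hollowpine, Greywater, Ironridge, Briarlake
Last habitat: Elkhorn with 65 animals

Round 1: Briarlake=12 Elkhorn=7 Greywater=13 Hollowpine=23 Ironridge=10 → close Hollowpine (overflow 13)
  23÷4 = 5 each, +1 to first 3
Round 2: Briarlake=18 Elkhorn=13 Greywater=19 Ironridge=15 → close Greywater (overflow 13)
  19÷3 = 6 each, +1 to first 1
Round 3: Briarlake=25 Elkhorn=19 Ironridge=21 → close Ironridge (overflow 16)
  21÷2 = 10 each, +1 to first 1
Round 4: Briarlake=36 Elkhorn=29 → close Briarlake (overflow 23)
  36÷1 = 36 each, +1 to first 0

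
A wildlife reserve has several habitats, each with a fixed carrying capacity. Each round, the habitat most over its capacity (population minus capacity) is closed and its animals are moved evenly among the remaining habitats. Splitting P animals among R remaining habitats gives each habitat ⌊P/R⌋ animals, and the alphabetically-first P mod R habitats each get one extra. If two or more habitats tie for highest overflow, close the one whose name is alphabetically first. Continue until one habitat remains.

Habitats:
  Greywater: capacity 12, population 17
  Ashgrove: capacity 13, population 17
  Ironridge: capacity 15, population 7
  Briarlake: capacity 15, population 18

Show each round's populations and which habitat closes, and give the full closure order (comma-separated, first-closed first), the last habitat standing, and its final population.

Round 1: Ashgrove=17 Briarlake=18 Greywater=17 Ironridge=7 → close Greywater (overflow 5)
  17÷3 = 5 each, +1 to first 2
Round 2: Ashgrove=23 Briarlake=24 Ironridge=12 → close Ashgrove (overflow 10)
  23÷2 = 11 each, +1 to first 1
Round 3: Briarlake=36 Ironridge=23 → close Briarlake (overflow 21)
  36÷1 = 36 each, +1 to first 0

Closure order: Greywater, Ashgrove, Briarlake
Last habitat: Ironridge with 59 animals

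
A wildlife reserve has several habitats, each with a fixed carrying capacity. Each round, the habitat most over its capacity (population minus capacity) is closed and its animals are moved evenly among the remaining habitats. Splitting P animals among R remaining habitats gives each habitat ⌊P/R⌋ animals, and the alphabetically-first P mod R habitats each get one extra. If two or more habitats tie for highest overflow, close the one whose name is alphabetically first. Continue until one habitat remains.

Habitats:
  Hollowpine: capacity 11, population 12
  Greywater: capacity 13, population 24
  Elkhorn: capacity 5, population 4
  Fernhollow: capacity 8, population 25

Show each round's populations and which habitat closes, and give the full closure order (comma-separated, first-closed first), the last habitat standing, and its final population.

Closure order: Fernhollow, Greywater, Hollowpine
Last habitat: Elkhorn with 65 animals

Round 1: Elkhorn=4 Fernhollow=25 Greywater=24 Hollowpine=12 → close Fernhollow (overflow 17)
  25÷3 = 8 each, +1 to first 1
Round 2: Elkhorn=13 Greywater=32 Hollowpine=20 → close Greywater (overflow 19)
  32÷2 = 16 each, +1 to first 0
Round 3: Elkhorn=29 Hollowpine=36 → close Hollowpine (overflow 25)
  36÷1 = 36 each, +1 to first 0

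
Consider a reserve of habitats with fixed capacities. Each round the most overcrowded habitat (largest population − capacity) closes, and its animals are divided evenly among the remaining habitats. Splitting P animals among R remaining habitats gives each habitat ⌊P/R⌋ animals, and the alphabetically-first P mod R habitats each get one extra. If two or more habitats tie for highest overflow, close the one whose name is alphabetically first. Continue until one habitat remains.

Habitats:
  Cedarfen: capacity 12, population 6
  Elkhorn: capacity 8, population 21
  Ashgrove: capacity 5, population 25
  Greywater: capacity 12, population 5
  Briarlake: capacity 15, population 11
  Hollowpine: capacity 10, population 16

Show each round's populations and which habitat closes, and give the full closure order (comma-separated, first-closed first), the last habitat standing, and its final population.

Round 1: Ashgrove=25 Briarlake=11 Cedarfen=6 Elkhorn=21 Greywater=5 Hollowpine=16 → close Ashgrove (overflow 20)
  25÷5 = 5 each, +1 to first 0
Round 2: Briarlake=16 Cedarfen=11 Elkhorn=26 Greywater=10 Hollowpine=21 → close Elkhorn (overflow 18)
  26÷4 = 6 each, +1 to first 2
Round 3: Briarlake=23 Cedarfen=18 Greywater=16 Hollowpine=27 → close Hollowpine (overflow 17)
  27÷3 = 9 each, +1 to first 0
Round 4: Briarlake=32 Cedarfen=27 Greywater=25 → close Briarlake (overflow 17)
  32÷2 = 16 each, +1 to first 0
Round 5: Cedarfen=43 Greywater=41 → close Cedarfen (overflow 31)
  43÷1 = 43 each, +1 to first 0

Closure order: Ashgrove, Elkhorn, Hollowpine, Briarlake, Cedarfen
Last habitat: Greywater with 84 animals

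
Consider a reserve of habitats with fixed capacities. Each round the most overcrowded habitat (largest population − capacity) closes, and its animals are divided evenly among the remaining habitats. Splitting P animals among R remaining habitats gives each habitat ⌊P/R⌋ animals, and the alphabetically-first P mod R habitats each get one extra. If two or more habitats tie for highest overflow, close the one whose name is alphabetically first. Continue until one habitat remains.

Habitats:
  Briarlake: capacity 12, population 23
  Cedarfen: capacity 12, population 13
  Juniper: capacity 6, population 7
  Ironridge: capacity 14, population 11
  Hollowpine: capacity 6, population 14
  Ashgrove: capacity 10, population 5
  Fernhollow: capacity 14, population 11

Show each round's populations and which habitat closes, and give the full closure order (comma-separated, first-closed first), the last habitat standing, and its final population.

Closure order: Briarlake, Hollowpine, Cedarfen, Juniper, Fernhollow, Ashgrove
Last habitat: Ironridge with 84 animals

Round 1: Ashgrove=5 Briarlake=23 Cedarfen=13 Fernhollow=11 Hollowpine=14 Ironridge=11 Juniper=7 → close Briarlake (overflow 11)
  23÷6 = 3 each, +1 to first 5
Round 2: Ashgrove=9 Cedarfen=17 Fernhollow=15 Hollowpine=18 Ironridge=15 Juniper=10 → close Hollowpine (overflow 12)
  18÷5 = 3 each, +1 to first 3
Round 3: Ashgrove=13 Cedarfen=21 Fernhollow=19 Ironridge=18 Juniper=13 → close Cedarfen (overflow 9)
  21÷4 = 5 each, +1 to first 1
Round 4: Ashgrove=19 Fernhollow=24 Ironridge=23 Juniper=18 → close Juniper (overflow 12)
  18÷3 = 6 each, +1 to first 0
Round 5: Ashgrove=25 Fernhollow=30 Ironridge=29 → close Fernhollow (overflow 16)
  30÷2 = 15 each, +1 to first 0
Round 6: Ashgrove=40 Ironridge=44 → close Ashgrove (overflow 30)
  40÷1 = 40 each, +1 to first 0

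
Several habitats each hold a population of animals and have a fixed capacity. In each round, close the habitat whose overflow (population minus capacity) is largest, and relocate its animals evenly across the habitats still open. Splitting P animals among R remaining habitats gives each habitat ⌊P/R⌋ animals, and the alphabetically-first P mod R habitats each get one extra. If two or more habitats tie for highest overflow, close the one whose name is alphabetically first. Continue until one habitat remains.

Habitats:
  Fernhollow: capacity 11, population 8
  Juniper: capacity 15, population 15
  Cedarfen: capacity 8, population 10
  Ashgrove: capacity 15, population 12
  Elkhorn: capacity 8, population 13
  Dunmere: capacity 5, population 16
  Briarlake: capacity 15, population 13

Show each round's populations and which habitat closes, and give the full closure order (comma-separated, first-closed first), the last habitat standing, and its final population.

Round 1: Ashgrove=12 Briarlake=13 Cedarfen=10 Dunmere=16 Elkhorn=13 Fernhollow=8 Juniper=15 → close Dunmere (overflow 11)
  16÷6 = 2 each, +1 to first 4
Round 2: Ashgrove=15 Briarlake=16 Cedarfen=13 Elkhorn=16 Fernhollow=10 Juniper=17 → close Elkhorn (overflow 8)
  16÷5 = 3 each, +1 to first 1
Round 3: Ashgrove=19 Briarlake=19 Cedarfen=16 Fernhollow=13 Juniper=20 → close Cedarfen (overflow 8)
  16÷4 = 4 each, +1 to first 0
Round 4: Ashgrove=23 Briarlake=23 Fernhollow=17 Juniper=24 → close Juniper (overflow 9)
  24÷3 = 8 each, +1 to first 0
Round 5: Ashgrove=31 Briarlake=31 Fernhollow=25 → close Ashgrove (overflow 16)
  31÷2 = 15 each, +1 to first 1
Round 6: Briarlake=47 Fernhollow=40 → close Briarlake (overflow 32)
  47÷1 = 47 each, +1 to first 0

Closure order: Dunmere, Elkhorn, Cedarfen, Juniper, Ashgrove, Briarlake
Last habitat: Fernhollow with 87 animals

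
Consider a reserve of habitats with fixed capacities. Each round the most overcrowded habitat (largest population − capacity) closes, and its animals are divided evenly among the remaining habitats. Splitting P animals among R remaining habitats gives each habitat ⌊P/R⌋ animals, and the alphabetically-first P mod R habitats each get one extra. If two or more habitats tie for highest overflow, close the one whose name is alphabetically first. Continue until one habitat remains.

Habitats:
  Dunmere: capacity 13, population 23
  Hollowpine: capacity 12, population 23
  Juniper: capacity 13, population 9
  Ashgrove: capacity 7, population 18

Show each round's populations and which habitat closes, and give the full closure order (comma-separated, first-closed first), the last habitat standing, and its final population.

Round 1: Ashgrove=18 Dunmere=23 Hollowpine=23 Juniper=9 → close Ashgrove (overflow 11)
  18÷3 = 6 each, +1 to first 0
Round 2: Dunmere=29 Hollowpine=29 Juniper=15 → close Hollowpine (overflow 17)
  29÷2 = 14 each, +1 to first 1
Round 3: Dunmere=44 Juniper=29 → close Dunmere (overflow 31)
  44÷1 = 44 each, +1 to first 0

Closure order: Ashgrove, Hollowpine, Dunmere
Last habitat: Juniper with 73 animals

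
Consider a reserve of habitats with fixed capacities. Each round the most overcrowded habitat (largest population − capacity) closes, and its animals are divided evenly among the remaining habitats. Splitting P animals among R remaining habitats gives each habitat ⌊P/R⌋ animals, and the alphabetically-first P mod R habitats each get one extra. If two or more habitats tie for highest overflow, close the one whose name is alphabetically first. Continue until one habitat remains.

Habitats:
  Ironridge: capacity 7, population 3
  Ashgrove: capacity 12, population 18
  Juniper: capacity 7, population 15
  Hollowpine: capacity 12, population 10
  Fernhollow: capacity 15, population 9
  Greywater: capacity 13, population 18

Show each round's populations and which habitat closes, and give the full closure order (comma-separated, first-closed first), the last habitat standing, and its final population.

Round 1: Ashgrove=18 Fernhollow=9 Greywater=18 Hollowpine=10 Ironridge=3 Juniper=15 → close Juniper (overflow 8)
  15÷5 = 3 each, +1 to first 0
Round 2: Ashgrove=21 Fernhollow=12 Greywater=21 Hollowpine=13 Ironridge=6 → close Ashgrove (overflow 9)
  21÷4 = 5 each, +1 to first 1
Round 3: Fernhollow=18 Greywater=26 Hollowpine=18 Ironridge=11 → close Greywater (overflow 13)
  26÷3 = 8 each, +1 to first 2
Round 4: Fernhollow=27 Hollowpine=27 Ironridge=19 → close Hollowpine (overflow 15)
  27÷2 = 13 each, +1 to first 1
Round 5: Fernhollow=41 Ironridge=32 → close Fernhollow (overflow 26)
  41÷1 = 41 each, +1 to first 0

Closure order: Juniper, Ashgrove, Greywater, Hollowpine, Fernhollow
Last habitat: Ironridge with 73 animals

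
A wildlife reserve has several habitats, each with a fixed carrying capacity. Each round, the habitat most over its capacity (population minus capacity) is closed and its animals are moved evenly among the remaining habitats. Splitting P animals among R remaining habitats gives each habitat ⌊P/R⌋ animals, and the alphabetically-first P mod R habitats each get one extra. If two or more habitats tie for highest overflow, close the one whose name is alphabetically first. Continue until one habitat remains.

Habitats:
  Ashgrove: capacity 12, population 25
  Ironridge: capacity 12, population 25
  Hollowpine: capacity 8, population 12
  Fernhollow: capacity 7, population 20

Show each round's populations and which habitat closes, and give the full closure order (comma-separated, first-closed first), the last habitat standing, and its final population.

Closure order: Ashgrove, Fernhollow, Ironridge
Last habitat: Hollowpine with 82 animals

Round 1: Ashgrove=25 Fernhollow=20 Hollowpine=12 Ironridge=25 → close Ashgrove (overflow 13)
  25÷3 = 8 each, +1 to first 1
Round 2: Fernhollow=29 Hollowpine=20 Ironridge=33 → close Fernhollow (overflow 22)
  29÷2 = 14 each, +1 to first 1
Round 3: Hollowpine=35 Ironridge=47 → close Ironridge (overflow 35)
  47÷1 = 47 each, +1 to first 0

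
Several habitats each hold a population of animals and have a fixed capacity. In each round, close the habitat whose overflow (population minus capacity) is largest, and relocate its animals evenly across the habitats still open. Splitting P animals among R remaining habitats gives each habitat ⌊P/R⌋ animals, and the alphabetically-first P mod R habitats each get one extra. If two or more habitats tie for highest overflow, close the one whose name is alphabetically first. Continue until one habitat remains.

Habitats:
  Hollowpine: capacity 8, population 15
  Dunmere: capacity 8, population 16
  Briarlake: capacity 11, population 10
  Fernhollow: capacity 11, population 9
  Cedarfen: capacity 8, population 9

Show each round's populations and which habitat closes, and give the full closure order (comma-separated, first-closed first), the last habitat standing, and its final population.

Closure order: Dunmere, Hollowpine, Cedarfen, Briarlake
Last habitat: Fernhollow with 59 animals

Round 1: Briarlake=10 Cedarfen=9 Dunmere=16 Fernhollow=9 Hollowpine=15 → close Dunmere (overflow 8)
  16÷4 = 4 each, +1 to first 0
Round 2: Briarlake=14 Cedarfen=13 Fernhollow=13 Hollowpine=19 → close Hollowpine (overflow 11)
  19÷3 = 6 each, +1 to first 1
Round 3: Briarlake=21 Cedarfen=19 Fernhollow=19 → close Cedarfen (overflow 11)
  19÷2 = 9 each, +1 to first 1
Round 4: Briarlake=31 Fernhollow=28 → close Briarlake (overflow 20)
  31÷1 = 31 each, +1 to first 0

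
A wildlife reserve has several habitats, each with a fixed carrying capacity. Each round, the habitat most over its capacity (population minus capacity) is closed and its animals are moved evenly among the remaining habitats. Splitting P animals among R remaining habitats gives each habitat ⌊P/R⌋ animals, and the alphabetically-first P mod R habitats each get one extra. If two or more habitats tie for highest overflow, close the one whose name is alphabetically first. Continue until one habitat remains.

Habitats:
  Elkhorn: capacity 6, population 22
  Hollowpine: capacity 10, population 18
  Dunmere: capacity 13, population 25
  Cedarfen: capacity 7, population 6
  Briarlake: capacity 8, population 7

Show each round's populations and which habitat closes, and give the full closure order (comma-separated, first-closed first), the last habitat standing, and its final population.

Closure order: Elkhorn, Dunmere, Hollowpine, Briarlake
Last habitat: Cedarfen with 78 animals

Round 1: Briarlake=7 Cedarfen=6 Dunmere=25 Elkhorn=22 Hollowpine=18 → close Elkhorn (overflow 16)
  22÷4 = 5 each, +1 to first 2
Round 2: Briarlake=13 Cedarfen=12 Dunmere=30 Hollowpine=23 → close Dunmere (overflow 17)
  30÷3 = 10 each, +1 to first 0
Round 3: Briarlake=23 Cedarfen=22 Hollowpine=33 → close Hollowpine (overflow 23)
  33÷2 = 16 each, +1 to first 1
Round 4: Briarlake=40 Cedarfen=38 → close Briarlake (overflow 32)
  40÷1 = 40 each, +1 to first 0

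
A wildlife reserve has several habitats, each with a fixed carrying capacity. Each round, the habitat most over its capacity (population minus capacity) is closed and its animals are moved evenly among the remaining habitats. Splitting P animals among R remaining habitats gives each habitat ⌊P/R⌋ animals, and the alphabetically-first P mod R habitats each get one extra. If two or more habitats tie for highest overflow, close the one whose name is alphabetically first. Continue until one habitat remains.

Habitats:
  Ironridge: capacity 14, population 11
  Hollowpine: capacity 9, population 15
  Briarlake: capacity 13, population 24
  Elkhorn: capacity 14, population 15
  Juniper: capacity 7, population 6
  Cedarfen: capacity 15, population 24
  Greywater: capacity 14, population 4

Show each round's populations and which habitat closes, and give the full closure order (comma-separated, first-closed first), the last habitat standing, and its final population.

Round 1: Briarlake=24 Cedarfen=24 Elkhorn=15 Greywater=4 Hollowpine=15 Ironridge=11 Juniper=6 → close Briarlake (overflow 11)
  24÷6 = 4 each, +1 to first 0
Round 2: Cedarfen=28 Elkhorn=19 Greywater=8 Hollowpine=19 Ironridge=15 Juniper=10 → close Cedarfen (overflow 13)
  28÷5 = 5 each, +1 to first 3
Round 3: Elkhorn=25 Greywater=14 Hollowpine=25 Ironridge=20 Juniper=15 → close Hollowpine (overflow 16)
  25÷4 = 6 each, +1 to first 1
Round 4: Elkhorn=32 Greywater=20 Ironridge=26 Juniper=21 → close Elkhorn (overflow 18)
  32÷3 = 10 each, +1 to first 2
Round 5: Greywater=31 Ironridge=37 Juniper=31 → close Juniper (overflow 24)
  31÷2 = 15 each, +1 to first 1
Round 6: Greywater=47 Ironridge=52 → close Ironridge (overflow 38)
  52÷1 = 52 each, +1 to first 0

Closure order: Briarlake, Cedarfen, Hollowpine, Elkhorn, Juniper, Ironridge
Last habitat: Greywater with 99 animals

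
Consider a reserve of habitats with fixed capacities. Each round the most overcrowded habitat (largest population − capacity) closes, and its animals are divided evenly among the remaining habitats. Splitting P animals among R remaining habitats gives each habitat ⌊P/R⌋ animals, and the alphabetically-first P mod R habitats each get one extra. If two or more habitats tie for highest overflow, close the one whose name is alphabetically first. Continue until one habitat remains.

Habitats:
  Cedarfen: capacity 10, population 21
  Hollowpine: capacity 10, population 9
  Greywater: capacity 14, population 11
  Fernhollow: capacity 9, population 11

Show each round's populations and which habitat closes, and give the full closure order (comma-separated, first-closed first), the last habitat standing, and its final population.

Round 1: Cedarfen=21 Fernhollow=11 Greywater=11 Hollowpine=9 → close Cedarfen (overflow 11)
  21÷3 = 7 each, +1 to first 0
Round 2: Fernhollow=18 Greywater=18 Hollowpine=16 → close Fernhollow (overflow 9)
  18÷2 = 9 each, +1 to first 0
Round 3: Greywater=27 Hollowpine=25 → close Hollowpine (overflow 15)
  25÷1 = 25 each, +1 to first 0

Closure order: Cedarfen, Fernhollow, Hollowpine
Last habitat: Greywater with 52 animals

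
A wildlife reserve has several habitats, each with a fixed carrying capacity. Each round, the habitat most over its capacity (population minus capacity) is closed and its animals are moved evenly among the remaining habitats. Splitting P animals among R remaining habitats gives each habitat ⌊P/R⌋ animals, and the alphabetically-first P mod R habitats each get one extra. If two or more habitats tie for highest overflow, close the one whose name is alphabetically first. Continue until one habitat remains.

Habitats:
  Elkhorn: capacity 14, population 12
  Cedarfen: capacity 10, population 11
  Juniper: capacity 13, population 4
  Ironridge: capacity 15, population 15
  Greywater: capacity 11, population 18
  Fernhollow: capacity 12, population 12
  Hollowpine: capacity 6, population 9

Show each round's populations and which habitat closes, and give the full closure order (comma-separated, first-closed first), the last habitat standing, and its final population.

Round 1: Cedarfen=11 Elkhorn=12 Fernhollow=12 Greywater=18 Hollowpine=9 Ironridge=15 Juniper=4 → close Greywater (overflow 7)
  18÷6 = 3 each, +1 to first 0
Round 2: Cedarfen=14 Elkhorn=15 Fernhollow=15 Hollowpine=12 Ironridge=18 Juniper=7 → close Hollowpine (overflow 6)
  12÷5 = 2 each, +1 to first 2
Round 3: Cedarfen=17 Elkhorn=18 Fernhollow=17 Ironridge=20 Juniper=9 → close Cedarfen (overflow 7)
  17÷4 = 4 each, +1 to first 1
Round 4: Elkhorn=23 Fernhollow=21 Ironridge=24 Juniper=13 → close Elkhorn (overflow 9)
  23÷3 = 7 each, +1 to first 2
Round 5: Fernhollow=29 Ironridge=32 Juniper=20 → close Fernhollow (overflow 17)
  29÷2 = 14 each, +1 to first 1
Round 6: Ironridge=47 Juniper=34 → close Ironridge (overflow 32)
  47÷1 = 47 each, +1 to first 0

Closure order: Greywater, Hollowpine, Cedarfen, Elkhorn, Fernhollow, Ironridge
Last habitat: Juniper with 81 animals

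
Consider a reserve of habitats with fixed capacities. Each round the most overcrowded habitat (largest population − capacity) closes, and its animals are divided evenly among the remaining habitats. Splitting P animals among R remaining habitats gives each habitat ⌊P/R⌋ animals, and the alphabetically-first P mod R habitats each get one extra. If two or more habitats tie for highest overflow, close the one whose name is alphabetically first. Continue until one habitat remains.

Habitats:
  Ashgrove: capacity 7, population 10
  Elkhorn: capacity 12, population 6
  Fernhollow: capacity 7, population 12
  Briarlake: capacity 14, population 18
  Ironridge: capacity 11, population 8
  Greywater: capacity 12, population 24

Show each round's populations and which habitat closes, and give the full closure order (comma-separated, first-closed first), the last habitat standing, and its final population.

Closure order: Greywater, Fernhollow, Ashgrove, Briarlake, Ironridge
Last habitat: Elkhorn with 78 animals

Round 1: Ashgrove=10 Briarlake=18 Elkhorn=6 Fernhollow=12 Greywater=24 Ironridge=8 → close Greywater (overflow 12)
  24÷5 = 4 each, +1 to first 4
Round 2: Ashgrove=15 Briarlake=23 Elkhorn=11 Fernhollow=17 Ironridge=12 → close Fernhollow (overflow 10)
  17÷4 = 4 each, +1 to first 1
Round 3: Ashgrove=20 Briarlake=27 Elkhorn=15 Ironridge=16 → close Ashgrove (overflow 13)
  20÷3 = 6 each, +1 to first 2
Round 4: Briarlake=34 Elkhorn=22 Ironridge=22 → close Briarlake (overflow 20)
  34÷2 = 17 each, +1 to first 0
Round 5: Elkhorn=39 Ironridge=39 → close Ironridge (overflow 28)
  39÷1 = 39 each, +1 to first 0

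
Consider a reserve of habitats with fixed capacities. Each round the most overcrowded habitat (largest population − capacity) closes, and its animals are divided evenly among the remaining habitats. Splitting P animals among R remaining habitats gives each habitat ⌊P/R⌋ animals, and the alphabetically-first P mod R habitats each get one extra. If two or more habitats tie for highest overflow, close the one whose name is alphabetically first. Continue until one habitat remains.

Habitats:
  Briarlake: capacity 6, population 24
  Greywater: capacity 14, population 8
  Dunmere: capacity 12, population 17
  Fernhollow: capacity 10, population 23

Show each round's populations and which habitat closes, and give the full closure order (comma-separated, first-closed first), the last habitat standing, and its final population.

Closure order: Briarlake, Fernhollow, Dunmere
Last habitat: Greywater with 72 animals

Round 1: Briarlake=24 Dunmere=17 Fernhollow=23 Greywater=8 → close Briarlake (overflow 18)
  24÷3 = 8 each, +1 to first 0
Round 2: Dunmere=25 Fernhollow=31 Greywater=16 → close Fernhollow (overflow 21)
  31÷2 = 15 each, +1 to first 1
Round 3: Dunmere=41 Greywater=31 → close Dunmere (overflow 29)
  41÷1 = 41 each, +1 to first 0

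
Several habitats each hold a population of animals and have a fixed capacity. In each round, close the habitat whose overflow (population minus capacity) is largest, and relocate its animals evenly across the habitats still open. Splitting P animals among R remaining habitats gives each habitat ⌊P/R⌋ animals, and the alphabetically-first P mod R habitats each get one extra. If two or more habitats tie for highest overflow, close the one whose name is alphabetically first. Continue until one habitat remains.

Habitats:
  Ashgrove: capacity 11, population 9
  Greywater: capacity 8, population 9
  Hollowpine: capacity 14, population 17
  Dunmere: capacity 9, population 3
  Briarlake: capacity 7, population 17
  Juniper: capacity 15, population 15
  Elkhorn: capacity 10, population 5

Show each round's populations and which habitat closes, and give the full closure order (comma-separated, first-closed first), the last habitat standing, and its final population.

Round 1: Ashgrove=9 Briarlake=17 Dunmere=3 Elkhorn=5 Greywater=9 Hollowpine=17 Juniper=15 → close Briarlake (overflow 10)
  17÷6 = 2 each, +1 to first 5
Round 2: Ashgrove=12 Dunmere=6 Elkhorn=8 Greywater=12 Hollowpine=20 Juniper=17 → close Hollowpine (overflow 6)
  20÷5 = 4 each, +1 to first 0
Round 3: Ashgrove=16 Dunmere=10 Elkhorn=12 Greywater=16 Juniper=21 → close Greywater (overflow 8)
  16÷4 = 4 each, +1 to first 0
Round 4: Ashgrove=20 Dunmere=14 Elkhorn=16 Juniper=25 → close Juniper (overflow 10)
  25÷3 = 8 each, +1 to first 1
Round 5: Ashgrove=29 Dunmere=22 Elkhorn=24 → close Ashgrove (overflow 18)
  29÷2 = 14 each, +1 to first 1
Round 6: Dunmere=37 Elkhorn=38 → close Dunmere (overflow 28)
  37÷1 = 37 each, +1 to first 0

Closure order: Briarlake, Hollowpine, Greywater, Juniper, Ashgrove, Dunmere
Last habitat: Elkhorn with 75 animals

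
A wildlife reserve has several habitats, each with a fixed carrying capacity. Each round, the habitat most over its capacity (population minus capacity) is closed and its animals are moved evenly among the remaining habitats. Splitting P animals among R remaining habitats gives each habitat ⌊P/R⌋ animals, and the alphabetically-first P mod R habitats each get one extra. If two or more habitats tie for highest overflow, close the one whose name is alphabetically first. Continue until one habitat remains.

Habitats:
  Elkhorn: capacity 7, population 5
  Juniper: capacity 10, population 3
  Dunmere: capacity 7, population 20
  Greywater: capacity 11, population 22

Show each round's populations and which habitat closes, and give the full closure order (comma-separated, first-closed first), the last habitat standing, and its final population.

Round 1: Dunmere=20 Elkhorn=5 Greywater=22 Juniper=3 → close Dunmere (overflow 13)
  20÷3 = 6 each, +1 to first 2
Round 2: Elkhorn=12 Greywater=29 Juniper=9 → close Greywater (overflow 18)
  29÷2 = 14 each, +1 to first 1
Round 3: Elkhorn=27 Juniper=23 → close Elkhorn (overflow 20)
  27÷1 = 27 each, +1 to first 0

Closure order: Dunmere, Greywater, Elkhorn
Last habitat: Juniper with 50 animals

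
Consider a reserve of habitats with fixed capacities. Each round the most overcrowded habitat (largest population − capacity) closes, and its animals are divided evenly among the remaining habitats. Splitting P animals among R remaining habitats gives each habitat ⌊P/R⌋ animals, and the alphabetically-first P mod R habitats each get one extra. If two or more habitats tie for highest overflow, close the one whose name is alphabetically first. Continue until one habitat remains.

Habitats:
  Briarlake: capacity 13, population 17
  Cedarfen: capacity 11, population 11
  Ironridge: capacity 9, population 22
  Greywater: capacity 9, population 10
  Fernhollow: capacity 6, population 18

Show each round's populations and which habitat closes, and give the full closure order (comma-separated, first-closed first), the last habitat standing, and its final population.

Round 1: Briarlake=17 Cedarfen=11 Fernhollow=18 Greywater=10 Ironridge=22 → close Ironridge (overflow 13)
  22÷4 = 5 each, +1 to first 2
Round 2: Briarlake=23 Cedarfen=17 Fernhollow=23 Greywater=15 → close Fernhollow (overflow 17)
  23÷3 = 7 each, +1 to first 2
Round 3: Briarlake=31 Cedarfen=25 Greywater=22 → close Briarlake (overflow 18)
  31÷2 = 15 each, +1 to first 1
Round 4: Cedarfen=41 Greywater=37 → close Cedarfen (overflow 30)
  41÷1 = 41 each, +1 to first 0

Closure order: Ironridge, Fernhollow, Briarlake, Cedarfen
Last habitat: Greywater with 78 animals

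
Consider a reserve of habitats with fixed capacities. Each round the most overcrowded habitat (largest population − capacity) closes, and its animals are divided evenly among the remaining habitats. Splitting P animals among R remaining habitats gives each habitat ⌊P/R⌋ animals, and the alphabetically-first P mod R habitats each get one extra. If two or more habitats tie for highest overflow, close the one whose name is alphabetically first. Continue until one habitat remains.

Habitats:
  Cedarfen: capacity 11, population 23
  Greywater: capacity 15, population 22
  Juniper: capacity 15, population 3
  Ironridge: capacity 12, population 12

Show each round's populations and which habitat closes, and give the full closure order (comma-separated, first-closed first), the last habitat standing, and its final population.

Round 1: Cedarfen=23 Greywater=22 Ironridge=12 Juniper=3 → close Cedarfen (overflow 12)
  23÷3 = 7 each, +1 to first 2
Round 2: Greywater=30 Ironridge=20 Juniper=10 → close Greywater (overflow 15)
  30÷2 = 15 each, +1 to first 0
Round 3: Ironridge=35 Juniper=25 → close Ironridge (overflow 23)
  35÷1 = 35 each, +1 to first 0

Closure order: Cedarfen, Greywater, Ironridge
Last habitat: Juniper with 60 animals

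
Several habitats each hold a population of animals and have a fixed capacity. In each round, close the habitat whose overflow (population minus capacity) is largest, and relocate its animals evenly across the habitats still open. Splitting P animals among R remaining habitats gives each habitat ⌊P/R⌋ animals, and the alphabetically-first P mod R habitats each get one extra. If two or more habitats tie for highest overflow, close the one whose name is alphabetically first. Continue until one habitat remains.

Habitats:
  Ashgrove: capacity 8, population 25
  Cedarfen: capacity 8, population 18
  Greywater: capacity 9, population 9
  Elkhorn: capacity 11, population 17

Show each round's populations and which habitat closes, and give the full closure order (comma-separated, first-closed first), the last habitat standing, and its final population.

Round 1: Ashgrove=25 Cedarfen=18 Elkhorn=17 Greywater=9 → close Ashgrove (overflow 17)
  25÷3 = 8 each, +1 to first 1
Round 2: Cedarfen=27 Elkhorn=25 Greywater=17 → close Cedarfen (overflow 19)
  27÷2 = 13 each, +1 to first 1
Round 3: Elkhorn=39 Greywater=30 → close Elkhorn (overflow 28)
  39÷1 = 39 each, +1 to first 0

Closure order: Ashgrove, Cedarfen, Elkhorn
Last habitat: Greywater with 69 animals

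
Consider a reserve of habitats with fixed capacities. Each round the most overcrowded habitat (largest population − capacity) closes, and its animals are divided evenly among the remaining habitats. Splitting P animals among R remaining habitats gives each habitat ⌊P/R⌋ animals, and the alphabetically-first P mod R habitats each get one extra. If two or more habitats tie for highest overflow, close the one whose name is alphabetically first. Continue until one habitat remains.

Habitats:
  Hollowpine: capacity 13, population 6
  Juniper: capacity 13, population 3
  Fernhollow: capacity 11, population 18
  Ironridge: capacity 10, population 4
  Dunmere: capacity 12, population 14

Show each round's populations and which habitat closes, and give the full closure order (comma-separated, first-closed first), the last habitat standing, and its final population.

Round 1: Dunmere=14 Fernhollow=18 Hollowpine=6 Ironridge=4 Juniper=3 → close Fernhollow (overflow 7)
  18÷4 = 4 each, +1 to first 2
Round 2: Dunmere=19 Hollowpine=11 Ironridge=8 Juniper=7 → close Dunmere (overflow 7)
  19÷3 = 6 each, +1 to first 1
Round 3: Hollowpine=18 Ironridge=14 Juniper=13 → close Hollowpine (overflow 5)
  18÷2 = 9 each, +1 to first 0
Round 4: Ironridge=23 Juniper=22 → close Ironridge (overflow 13)
  23÷1 = 23 each, +1 to first 0

Closure order: Fernhollow, Dunmere, Hollowpine, Ironridge
Last habitat: Juniper with 45 animals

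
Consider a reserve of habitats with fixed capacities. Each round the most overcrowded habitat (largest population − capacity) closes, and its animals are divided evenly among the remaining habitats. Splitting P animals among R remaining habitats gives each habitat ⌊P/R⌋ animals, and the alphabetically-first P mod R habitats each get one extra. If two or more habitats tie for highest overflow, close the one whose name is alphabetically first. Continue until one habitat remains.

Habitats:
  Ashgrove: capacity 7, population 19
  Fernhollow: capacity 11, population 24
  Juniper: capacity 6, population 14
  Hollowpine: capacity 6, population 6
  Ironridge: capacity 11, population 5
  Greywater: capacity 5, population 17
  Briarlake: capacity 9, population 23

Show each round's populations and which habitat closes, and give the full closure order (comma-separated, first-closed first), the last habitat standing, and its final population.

Closure order: Briarlake, Fernhollow, Ashgrove, Greywater, Juniper, Hollowpine
Last habitat: Ironridge with 108 animals

Round 1: Ashgrove=19 Briarlake=23 Fernhollow=24 Greywater=17 Hollowpine=6 Ironridge=5 Juniper=14 → close Briarlake (overflow 14)
  23÷6 = 3 each, +1 to first 5
Round 2: Ashgrove=23 Fernhollow=28 Greywater=21 Hollowpine=10 Ironridge=9 Juniper=17 → close Fernhollow (overflow 17)
  28÷5 = 5 each, +1 to first 3
Round 3: Ashgrove=29 Greywater=27 Hollowpine=16 Ironridge=14 Juniper=22 → close Ashgrove (overflow 22)
  29÷4 = 7 each, +1 to first 1
Round 4: Greywater=35 Hollowpine=23 Ironridge=21 Juniper=29 → close Greywater (overflow 30)
  35÷3 = 11 each, +1 to first 2
Round 5: Hollowpine=35 Ironridge=33 Juniper=40 → close Juniper (overflow 34)
  40÷2 = 20 each, +1 to first 0
Round 6: Hollowpine=55 Ironridge=53 → close Hollowpine (overflow 49)
  55÷1 = 55 each, +1 to first 0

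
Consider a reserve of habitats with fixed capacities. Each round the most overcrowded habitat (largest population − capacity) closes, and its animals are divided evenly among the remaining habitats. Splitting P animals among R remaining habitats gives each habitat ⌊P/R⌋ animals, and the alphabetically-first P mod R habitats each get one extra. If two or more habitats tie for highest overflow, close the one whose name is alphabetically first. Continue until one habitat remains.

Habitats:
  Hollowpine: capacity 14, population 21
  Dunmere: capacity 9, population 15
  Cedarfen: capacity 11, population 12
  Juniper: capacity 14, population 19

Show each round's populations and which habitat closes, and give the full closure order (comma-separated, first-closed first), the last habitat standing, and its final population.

Round 1: Cedarfen=12 Dunmere=15 Hollowpine=21 Juniper=19 → close Hollowpine (overflow 7)
  21÷3 = 7 each, +1 to first 0
Round 2: Cedarfen=19 Dunmere=22 Juniper=26 → close Dunmere (overflow 13)
  22÷2 = 11 each, +1 to first 0
Round 3: Cedarfen=30 Juniper=37 → close Juniper (overflow 23)
  37÷1 = 37 each, +1 to first 0

Closure order: Hollowpine, Dunmere, Juniper
Last habitat: Cedarfen with 67 animals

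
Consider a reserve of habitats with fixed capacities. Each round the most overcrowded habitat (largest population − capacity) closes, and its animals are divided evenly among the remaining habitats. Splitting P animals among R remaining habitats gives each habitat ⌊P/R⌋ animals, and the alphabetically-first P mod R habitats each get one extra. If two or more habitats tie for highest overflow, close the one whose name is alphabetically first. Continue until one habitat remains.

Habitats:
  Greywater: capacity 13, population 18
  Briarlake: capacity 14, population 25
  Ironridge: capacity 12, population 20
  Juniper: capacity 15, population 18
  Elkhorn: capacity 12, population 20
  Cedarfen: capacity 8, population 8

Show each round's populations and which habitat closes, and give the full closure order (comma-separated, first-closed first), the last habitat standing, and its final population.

Round 1: Briarlake=25 Cedarfen=8 Elkhorn=20 Greywater=18 Ironridge=20 Juniper=18 → close Briarlake (overflow 11)
  25÷5 = 5 each, +1 to first 0
Round 2: Cedarfen=13 Elkhorn=25 Greywater=23 Ironridge=25 Juniper=23 → close Elkhorn (overflow 13)
  25÷4 = 6 each, +1 to first 1
Round 3: Cedarfen=20 Greywater=29 Ironridge=31 Juniper=29 → close Ironridge (overflow 19)
  31÷3 = 10 each, +1 to first 1
Round 4: Cedarfen=31 Greywater=39 Juniper=39 → close Greywater (overflow 26)
  39÷2 = 19 each, +1 to first 1
Round 5: Cedarfen=51 Juniper=58 → close Cedarfen (overflow 43)
  51÷1 = 51 each, +1 to first 0

Closure order: Briarlake, Elkhorn, Ironridge, Greywater, Cedarfen
Last habitat: Juniper with 109 animals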